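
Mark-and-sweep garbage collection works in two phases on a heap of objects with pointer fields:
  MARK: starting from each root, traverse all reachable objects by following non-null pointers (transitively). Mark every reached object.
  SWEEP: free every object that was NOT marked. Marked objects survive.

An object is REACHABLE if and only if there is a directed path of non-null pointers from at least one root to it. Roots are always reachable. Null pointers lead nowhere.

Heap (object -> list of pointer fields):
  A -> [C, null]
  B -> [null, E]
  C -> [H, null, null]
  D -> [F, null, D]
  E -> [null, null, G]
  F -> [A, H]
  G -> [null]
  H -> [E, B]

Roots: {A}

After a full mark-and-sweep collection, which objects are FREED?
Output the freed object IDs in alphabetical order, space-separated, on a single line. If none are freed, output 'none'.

Roots: A
Mark A: refs=C null, marked=A
Mark C: refs=H null null, marked=A C
Mark H: refs=E B, marked=A C H
Mark E: refs=null null G, marked=A C E H
Mark B: refs=null E, marked=A B C E H
Mark G: refs=null, marked=A B C E G H
Unmarked (collected): D F

Answer: D F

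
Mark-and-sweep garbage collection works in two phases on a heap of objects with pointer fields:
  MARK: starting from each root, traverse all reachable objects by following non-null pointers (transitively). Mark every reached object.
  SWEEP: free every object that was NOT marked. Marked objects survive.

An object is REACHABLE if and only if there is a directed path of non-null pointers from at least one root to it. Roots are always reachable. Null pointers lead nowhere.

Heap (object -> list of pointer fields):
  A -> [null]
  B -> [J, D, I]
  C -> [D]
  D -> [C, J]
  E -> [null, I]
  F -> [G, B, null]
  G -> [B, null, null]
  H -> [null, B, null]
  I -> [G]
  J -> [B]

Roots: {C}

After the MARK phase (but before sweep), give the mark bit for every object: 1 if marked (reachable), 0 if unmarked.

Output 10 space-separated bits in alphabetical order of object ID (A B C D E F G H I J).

Answer: 0 1 1 1 0 0 1 0 1 1

Derivation:
Roots: C
Mark C: refs=D, marked=C
Mark D: refs=C J, marked=C D
Mark J: refs=B, marked=C D J
Mark B: refs=J D I, marked=B C D J
Mark I: refs=G, marked=B C D I J
Mark G: refs=B null null, marked=B C D G I J
Unmarked (collected): A E F H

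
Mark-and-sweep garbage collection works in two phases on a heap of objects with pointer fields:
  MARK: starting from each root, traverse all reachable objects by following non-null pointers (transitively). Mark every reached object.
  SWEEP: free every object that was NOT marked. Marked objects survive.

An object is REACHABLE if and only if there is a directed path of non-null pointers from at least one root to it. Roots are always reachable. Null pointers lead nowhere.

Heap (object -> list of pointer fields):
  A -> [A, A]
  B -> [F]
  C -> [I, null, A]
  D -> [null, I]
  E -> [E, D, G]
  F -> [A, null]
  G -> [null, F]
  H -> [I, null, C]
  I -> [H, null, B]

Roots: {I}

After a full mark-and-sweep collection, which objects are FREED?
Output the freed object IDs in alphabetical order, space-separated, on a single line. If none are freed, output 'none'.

Answer: D E G

Derivation:
Roots: I
Mark I: refs=H null B, marked=I
Mark H: refs=I null C, marked=H I
Mark B: refs=F, marked=B H I
Mark C: refs=I null A, marked=B C H I
Mark F: refs=A null, marked=B C F H I
Mark A: refs=A A, marked=A B C F H I
Unmarked (collected): D E G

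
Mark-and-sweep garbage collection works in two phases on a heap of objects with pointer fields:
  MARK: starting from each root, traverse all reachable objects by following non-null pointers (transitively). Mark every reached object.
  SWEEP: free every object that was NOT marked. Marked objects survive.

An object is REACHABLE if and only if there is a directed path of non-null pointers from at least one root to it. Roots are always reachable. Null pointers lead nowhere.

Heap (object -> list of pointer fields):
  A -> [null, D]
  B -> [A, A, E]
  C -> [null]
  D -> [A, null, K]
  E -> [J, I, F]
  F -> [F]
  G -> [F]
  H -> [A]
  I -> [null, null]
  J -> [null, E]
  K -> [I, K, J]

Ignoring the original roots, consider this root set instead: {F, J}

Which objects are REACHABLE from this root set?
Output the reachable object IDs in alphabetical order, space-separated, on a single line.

Roots: F J
Mark F: refs=F, marked=F
Mark J: refs=null E, marked=F J
Mark E: refs=J I F, marked=E F J
Mark I: refs=null null, marked=E F I J
Unmarked (collected): A B C D G H K

Answer: E F I J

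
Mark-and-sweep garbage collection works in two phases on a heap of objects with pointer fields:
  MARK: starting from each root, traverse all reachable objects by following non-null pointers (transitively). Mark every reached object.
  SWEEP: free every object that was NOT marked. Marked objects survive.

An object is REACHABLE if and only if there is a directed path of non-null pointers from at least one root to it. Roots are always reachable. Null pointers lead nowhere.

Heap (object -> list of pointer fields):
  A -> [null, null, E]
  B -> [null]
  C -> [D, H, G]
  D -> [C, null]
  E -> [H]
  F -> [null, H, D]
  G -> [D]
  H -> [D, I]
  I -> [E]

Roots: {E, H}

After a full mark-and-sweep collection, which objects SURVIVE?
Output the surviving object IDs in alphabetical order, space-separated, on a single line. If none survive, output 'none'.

Roots: E H
Mark E: refs=H, marked=E
Mark H: refs=D I, marked=E H
Mark D: refs=C null, marked=D E H
Mark I: refs=E, marked=D E H I
Mark C: refs=D H G, marked=C D E H I
Mark G: refs=D, marked=C D E G H I
Unmarked (collected): A B F

Answer: C D E G H I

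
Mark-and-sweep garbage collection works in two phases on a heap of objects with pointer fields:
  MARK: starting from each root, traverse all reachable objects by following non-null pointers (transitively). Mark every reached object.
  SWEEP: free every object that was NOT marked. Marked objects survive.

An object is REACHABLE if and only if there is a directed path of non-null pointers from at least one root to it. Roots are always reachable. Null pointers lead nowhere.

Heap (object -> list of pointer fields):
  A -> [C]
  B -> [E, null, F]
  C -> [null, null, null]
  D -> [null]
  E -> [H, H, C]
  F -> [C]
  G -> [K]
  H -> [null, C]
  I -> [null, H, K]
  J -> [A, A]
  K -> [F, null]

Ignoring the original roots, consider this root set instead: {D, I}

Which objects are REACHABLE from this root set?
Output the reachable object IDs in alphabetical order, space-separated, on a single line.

Roots: D I
Mark D: refs=null, marked=D
Mark I: refs=null H K, marked=D I
Mark H: refs=null C, marked=D H I
Mark K: refs=F null, marked=D H I K
Mark C: refs=null null null, marked=C D H I K
Mark F: refs=C, marked=C D F H I K
Unmarked (collected): A B E G J

Answer: C D F H I K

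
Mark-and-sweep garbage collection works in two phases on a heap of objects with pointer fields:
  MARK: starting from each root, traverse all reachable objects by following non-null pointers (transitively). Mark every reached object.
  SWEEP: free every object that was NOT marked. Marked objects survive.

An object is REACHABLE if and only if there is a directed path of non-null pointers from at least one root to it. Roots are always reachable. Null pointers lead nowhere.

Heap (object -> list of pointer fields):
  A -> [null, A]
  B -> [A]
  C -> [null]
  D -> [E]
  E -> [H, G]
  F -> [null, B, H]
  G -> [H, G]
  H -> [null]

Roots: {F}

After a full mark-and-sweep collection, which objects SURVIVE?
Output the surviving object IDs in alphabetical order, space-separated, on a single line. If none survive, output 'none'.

Roots: F
Mark F: refs=null B H, marked=F
Mark B: refs=A, marked=B F
Mark H: refs=null, marked=B F H
Mark A: refs=null A, marked=A B F H
Unmarked (collected): C D E G

Answer: A B F H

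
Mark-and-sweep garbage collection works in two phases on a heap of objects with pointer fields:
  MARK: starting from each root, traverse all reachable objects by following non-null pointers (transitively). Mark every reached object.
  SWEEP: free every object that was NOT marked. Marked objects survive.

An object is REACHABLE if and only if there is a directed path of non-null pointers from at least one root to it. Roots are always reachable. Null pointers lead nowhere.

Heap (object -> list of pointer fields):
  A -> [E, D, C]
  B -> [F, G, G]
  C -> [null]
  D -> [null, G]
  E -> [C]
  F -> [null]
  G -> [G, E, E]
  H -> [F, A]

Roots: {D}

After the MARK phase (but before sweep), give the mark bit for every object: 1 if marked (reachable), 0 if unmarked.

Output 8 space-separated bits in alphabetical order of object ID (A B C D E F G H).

Roots: D
Mark D: refs=null G, marked=D
Mark G: refs=G E E, marked=D G
Mark E: refs=C, marked=D E G
Mark C: refs=null, marked=C D E G
Unmarked (collected): A B F H

Answer: 0 0 1 1 1 0 1 0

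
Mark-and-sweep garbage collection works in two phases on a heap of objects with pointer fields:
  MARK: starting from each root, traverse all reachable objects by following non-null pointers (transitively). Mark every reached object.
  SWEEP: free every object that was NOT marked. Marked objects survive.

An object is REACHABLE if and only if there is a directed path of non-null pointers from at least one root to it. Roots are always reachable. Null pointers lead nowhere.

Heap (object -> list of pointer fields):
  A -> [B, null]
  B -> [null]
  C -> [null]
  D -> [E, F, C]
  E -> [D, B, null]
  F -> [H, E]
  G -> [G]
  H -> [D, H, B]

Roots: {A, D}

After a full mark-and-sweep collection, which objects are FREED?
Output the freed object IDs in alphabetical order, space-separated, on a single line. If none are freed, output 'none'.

Roots: A D
Mark A: refs=B null, marked=A
Mark D: refs=E F C, marked=A D
Mark B: refs=null, marked=A B D
Mark E: refs=D B null, marked=A B D E
Mark F: refs=H E, marked=A B D E F
Mark C: refs=null, marked=A B C D E F
Mark H: refs=D H B, marked=A B C D E F H
Unmarked (collected): G

Answer: G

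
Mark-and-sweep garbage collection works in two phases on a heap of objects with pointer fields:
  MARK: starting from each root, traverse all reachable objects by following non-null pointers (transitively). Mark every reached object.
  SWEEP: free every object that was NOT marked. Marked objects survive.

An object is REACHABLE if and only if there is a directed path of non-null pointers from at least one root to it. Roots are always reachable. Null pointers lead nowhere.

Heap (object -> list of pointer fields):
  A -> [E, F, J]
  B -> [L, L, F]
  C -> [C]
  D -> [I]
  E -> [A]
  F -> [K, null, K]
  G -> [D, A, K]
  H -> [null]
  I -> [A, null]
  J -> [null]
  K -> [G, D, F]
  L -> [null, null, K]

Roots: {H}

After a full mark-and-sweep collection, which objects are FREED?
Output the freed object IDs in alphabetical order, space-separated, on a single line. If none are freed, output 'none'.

Answer: A B C D E F G I J K L

Derivation:
Roots: H
Mark H: refs=null, marked=H
Unmarked (collected): A B C D E F G I J K L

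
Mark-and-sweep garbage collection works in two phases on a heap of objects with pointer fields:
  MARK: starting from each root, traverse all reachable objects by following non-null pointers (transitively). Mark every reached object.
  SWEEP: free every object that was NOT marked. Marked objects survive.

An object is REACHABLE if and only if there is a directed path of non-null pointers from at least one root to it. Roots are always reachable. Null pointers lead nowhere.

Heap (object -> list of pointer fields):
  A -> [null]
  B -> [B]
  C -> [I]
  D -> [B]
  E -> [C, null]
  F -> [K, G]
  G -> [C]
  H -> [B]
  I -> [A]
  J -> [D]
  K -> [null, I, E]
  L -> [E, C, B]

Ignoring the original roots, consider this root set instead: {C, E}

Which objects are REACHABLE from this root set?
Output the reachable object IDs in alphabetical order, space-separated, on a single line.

Roots: C E
Mark C: refs=I, marked=C
Mark E: refs=C null, marked=C E
Mark I: refs=A, marked=C E I
Mark A: refs=null, marked=A C E I
Unmarked (collected): B D F G H J K L

Answer: A C E I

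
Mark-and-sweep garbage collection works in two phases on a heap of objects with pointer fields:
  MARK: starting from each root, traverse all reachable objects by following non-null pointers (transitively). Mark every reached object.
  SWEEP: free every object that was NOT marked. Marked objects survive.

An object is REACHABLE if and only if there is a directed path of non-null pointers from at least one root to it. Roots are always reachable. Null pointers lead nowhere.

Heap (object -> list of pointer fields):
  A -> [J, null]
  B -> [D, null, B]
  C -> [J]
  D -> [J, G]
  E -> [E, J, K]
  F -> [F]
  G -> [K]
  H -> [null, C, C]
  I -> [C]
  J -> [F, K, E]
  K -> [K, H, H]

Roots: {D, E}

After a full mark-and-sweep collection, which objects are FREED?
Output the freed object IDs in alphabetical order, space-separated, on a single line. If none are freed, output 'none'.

Roots: D E
Mark D: refs=J G, marked=D
Mark E: refs=E J K, marked=D E
Mark J: refs=F K E, marked=D E J
Mark G: refs=K, marked=D E G J
Mark K: refs=K H H, marked=D E G J K
Mark F: refs=F, marked=D E F G J K
Mark H: refs=null C C, marked=D E F G H J K
Mark C: refs=J, marked=C D E F G H J K
Unmarked (collected): A B I

Answer: A B I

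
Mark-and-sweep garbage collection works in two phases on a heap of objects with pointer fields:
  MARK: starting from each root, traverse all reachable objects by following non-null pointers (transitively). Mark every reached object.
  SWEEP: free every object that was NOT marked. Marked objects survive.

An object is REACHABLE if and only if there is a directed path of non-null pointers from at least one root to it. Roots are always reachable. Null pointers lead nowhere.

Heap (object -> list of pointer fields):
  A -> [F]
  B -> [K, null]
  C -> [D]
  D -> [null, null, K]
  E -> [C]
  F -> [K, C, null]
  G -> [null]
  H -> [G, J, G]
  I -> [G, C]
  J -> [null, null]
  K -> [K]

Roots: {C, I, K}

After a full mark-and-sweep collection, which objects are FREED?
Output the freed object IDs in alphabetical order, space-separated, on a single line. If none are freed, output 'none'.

Roots: C I K
Mark C: refs=D, marked=C
Mark I: refs=G C, marked=C I
Mark K: refs=K, marked=C I K
Mark D: refs=null null K, marked=C D I K
Mark G: refs=null, marked=C D G I K
Unmarked (collected): A B E F H J

Answer: A B E F H J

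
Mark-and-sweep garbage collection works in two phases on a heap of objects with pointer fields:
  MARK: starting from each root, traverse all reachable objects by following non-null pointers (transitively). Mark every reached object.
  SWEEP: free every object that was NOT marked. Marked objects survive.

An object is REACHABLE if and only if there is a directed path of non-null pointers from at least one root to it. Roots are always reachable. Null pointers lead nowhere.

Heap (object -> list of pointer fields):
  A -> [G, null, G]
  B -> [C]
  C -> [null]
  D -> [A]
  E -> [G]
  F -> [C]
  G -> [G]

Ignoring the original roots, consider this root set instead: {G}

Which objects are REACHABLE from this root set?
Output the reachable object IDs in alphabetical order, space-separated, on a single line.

Roots: G
Mark G: refs=G, marked=G
Unmarked (collected): A B C D E F

Answer: G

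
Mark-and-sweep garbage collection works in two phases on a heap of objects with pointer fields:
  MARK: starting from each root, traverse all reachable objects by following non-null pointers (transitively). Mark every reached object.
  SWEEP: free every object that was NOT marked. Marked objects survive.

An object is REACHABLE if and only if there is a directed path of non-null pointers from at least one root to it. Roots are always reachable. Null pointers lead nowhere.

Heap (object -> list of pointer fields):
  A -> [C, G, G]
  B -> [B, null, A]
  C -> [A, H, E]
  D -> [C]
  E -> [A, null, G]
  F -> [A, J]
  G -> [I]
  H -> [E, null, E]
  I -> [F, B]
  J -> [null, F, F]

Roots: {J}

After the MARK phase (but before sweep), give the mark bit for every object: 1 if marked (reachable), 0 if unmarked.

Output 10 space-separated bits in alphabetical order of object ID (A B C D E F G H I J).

Answer: 1 1 1 0 1 1 1 1 1 1

Derivation:
Roots: J
Mark J: refs=null F F, marked=J
Mark F: refs=A J, marked=F J
Mark A: refs=C G G, marked=A F J
Mark C: refs=A H E, marked=A C F J
Mark G: refs=I, marked=A C F G J
Mark H: refs=E null E, marked=A C F G H J
Mark E: refs=A null G, marked=A C E F G H J
Mark I: refs=F B, marked=A C E F G H I J
Mark B: refs=B null A, marked=A B C E F G H I J
Unmarked (collected): D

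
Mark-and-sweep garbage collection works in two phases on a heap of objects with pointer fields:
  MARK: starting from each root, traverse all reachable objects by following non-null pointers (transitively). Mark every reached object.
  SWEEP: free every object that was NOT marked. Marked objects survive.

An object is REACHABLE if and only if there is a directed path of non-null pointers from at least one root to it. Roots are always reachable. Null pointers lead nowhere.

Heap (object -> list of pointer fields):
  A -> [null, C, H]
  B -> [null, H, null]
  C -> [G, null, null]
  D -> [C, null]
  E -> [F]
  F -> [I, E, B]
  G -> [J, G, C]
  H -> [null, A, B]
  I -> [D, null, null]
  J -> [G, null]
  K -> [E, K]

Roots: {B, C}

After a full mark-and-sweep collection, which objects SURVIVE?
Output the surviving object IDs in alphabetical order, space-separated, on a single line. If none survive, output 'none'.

Answer: A B C G H J

Derivation:
Roots: B C
Mark B: refs=null H null, marked=B
Mark C: refs=G null null, marked=B C
Mark H: refs=null A B, marked=B C H
Mark G: refs=J G C, marked=B C G H
Mark A: refs=null C H, marked=A B C G H
Mark J: refs=G null, marked=A B C G H J
Unmarked (collected): D E F I K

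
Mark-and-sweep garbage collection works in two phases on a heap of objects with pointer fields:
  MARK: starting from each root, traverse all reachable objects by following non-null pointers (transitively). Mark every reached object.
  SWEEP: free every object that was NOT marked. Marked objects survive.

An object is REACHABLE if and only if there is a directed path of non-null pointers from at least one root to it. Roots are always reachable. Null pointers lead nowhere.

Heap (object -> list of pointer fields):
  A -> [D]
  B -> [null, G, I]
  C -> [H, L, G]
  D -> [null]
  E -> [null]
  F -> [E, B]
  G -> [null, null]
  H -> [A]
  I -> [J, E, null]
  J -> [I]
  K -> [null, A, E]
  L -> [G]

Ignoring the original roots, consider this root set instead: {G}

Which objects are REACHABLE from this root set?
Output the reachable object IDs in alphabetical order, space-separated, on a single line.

Answer: G

Derivation:
Roots: G
Mark G: refs=null null, marked=G
Unmarked (collected): A B C D E F H I J K L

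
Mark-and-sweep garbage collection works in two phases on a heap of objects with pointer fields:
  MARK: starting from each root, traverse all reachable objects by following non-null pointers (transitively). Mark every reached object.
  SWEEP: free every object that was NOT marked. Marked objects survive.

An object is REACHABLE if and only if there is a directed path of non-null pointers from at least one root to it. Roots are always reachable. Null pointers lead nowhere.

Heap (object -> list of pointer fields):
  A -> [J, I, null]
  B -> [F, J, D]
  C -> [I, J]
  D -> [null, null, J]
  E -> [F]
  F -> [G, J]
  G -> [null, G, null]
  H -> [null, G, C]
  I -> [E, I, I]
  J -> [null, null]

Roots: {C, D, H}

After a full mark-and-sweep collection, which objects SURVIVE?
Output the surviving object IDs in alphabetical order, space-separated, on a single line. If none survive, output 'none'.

Answer: C D E F G H I J

Derivation:
Roots: C D H
Mark C: refs=I J, marked=C
Mark D: refs=null null J, marked=C D
Mark H: refs=null G C, marked=C D H
Mark I: refs=E I I, marked=C D H I
Mark J: refs=null null, marked=C D H I J
Mark G: refs=null G null, marked=C D G H I J
Mark E: refs=F, marked=C D E G H I J
Mark F: refs=G J, marked=C D E F G H I J
Unmarked (collected): A B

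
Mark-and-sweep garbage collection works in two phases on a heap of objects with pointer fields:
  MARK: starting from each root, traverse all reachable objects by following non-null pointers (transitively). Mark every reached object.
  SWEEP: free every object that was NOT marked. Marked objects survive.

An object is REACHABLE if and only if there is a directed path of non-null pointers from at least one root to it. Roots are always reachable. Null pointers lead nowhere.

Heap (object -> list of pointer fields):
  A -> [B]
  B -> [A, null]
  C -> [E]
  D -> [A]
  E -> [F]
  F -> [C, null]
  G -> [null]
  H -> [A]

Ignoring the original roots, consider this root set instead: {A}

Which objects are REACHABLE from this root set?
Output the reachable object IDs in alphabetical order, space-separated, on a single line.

Answer: A B

Derivation:
Roots: A
Mark A: refs=B, marked=A
Mark B: refs=A null, marked=A B
Unmarked (collected): C D E F G H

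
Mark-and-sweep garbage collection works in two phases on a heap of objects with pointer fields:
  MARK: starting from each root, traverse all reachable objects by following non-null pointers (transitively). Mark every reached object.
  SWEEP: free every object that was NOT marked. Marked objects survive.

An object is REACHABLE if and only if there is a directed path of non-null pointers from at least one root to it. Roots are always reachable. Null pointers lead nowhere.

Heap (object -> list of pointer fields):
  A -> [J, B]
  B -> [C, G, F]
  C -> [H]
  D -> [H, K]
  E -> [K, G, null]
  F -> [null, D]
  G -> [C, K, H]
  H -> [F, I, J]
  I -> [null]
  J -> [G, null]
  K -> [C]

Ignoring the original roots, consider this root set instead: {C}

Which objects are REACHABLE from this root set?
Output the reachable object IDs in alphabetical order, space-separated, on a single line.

Roots: C
Mark C: refs=H, marked=C
Mark H: refs=F I J, marked=C H
Mark F: refs=null D, marked=C F H
Mark I: refs=null, marked=C F H I
Mark J: refs=G null, marked=C F H I J
Mark D: refs=H K, marked=C D F H I J
Mark G: refs=C K H, marked=C D F G H I J
Mark K: refs=C, marked=C D F G H I J K
Unmarked (collected): A B E

Answer: C D F G H I J K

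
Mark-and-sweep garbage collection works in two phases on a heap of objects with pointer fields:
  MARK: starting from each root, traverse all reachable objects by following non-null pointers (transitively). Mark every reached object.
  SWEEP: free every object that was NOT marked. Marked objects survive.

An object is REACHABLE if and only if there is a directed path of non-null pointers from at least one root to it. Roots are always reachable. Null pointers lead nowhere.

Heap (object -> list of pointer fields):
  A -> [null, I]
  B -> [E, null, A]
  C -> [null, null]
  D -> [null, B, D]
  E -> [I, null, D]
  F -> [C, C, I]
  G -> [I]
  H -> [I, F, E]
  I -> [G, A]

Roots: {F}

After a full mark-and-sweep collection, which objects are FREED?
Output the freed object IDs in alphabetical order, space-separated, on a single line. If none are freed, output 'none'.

Answer: B D E H

Derivation:
Roots: F
Mark F: refs=C C I, marked=F
Mark C: refs=null null, marked=C F
Mark I: refs=G A, marked=C F I
Mark G: refs=I, marked=C F G I
Mark A: refs=null I, marked=A C F G I
Unmarked (collected): B D E H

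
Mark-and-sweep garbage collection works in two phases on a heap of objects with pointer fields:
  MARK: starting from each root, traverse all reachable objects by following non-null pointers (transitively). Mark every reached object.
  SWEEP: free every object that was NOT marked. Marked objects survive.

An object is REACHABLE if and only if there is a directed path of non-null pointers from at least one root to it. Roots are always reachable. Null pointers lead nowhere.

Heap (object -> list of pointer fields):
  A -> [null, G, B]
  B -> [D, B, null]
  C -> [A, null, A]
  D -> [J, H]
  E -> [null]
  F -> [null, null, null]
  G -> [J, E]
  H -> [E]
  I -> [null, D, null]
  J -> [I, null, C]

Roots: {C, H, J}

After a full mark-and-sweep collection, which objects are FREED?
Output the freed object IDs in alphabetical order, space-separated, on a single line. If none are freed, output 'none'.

Roots: C H J
Mark C: refs=A null A, marked=C
Mark H: refs=E, marked=C H
Mark J: refs=I null C, marked=C H J
Mark A: refs=null G B, marked=A C H J
Mark E: refs=null, marked=A C E H J
Mark I: refs=null D null, marked=A C E H I J
Mark G: refs=J E, marked=A C E G H I J
Mark B: refs=D B null, marked=A B C E G H I J
Mark D: refs=J H, marked=A B C D E G H I J
Unmarked (collected): F

Answer: F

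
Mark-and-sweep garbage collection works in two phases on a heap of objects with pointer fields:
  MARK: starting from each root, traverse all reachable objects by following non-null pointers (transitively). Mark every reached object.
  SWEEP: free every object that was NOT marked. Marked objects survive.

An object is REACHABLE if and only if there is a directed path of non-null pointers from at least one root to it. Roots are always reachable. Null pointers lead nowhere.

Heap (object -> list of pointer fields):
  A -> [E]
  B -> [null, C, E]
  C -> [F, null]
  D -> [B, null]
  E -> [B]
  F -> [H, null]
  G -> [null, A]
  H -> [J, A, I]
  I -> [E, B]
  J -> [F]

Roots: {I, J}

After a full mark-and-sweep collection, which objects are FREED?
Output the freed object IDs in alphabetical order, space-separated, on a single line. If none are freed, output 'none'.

Answer: D G

Derivation:
Roots: I J
Mark I: refs=E B, marked=I
Mark J: refs=F, marked=I J
Mark E: refs=B, marked=E I J
Mark B: refs=null C E, marked=B E I J
Mark F: refs=H null, marked=B E F I J
Mark C: refs=F null, marked=B C E F I J
Mark H: refs=J A I, marked=B C E F H I J
Mark A: refs=E, marked=A B C E F H I J
Unmarked (collected): D G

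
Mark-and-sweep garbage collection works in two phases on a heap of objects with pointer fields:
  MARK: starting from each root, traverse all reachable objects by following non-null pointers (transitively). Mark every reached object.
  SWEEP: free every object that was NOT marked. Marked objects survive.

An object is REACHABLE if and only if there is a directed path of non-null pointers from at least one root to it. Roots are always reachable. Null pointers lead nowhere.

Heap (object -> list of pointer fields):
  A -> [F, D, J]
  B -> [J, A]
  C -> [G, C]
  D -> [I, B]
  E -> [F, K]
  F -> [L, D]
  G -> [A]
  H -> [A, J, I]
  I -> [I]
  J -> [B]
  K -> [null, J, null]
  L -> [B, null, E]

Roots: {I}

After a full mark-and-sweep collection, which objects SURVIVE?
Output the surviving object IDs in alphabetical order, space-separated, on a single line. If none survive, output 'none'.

Answer: I

Derivation:
Roots: I
Mark I: refs=I, marked=I
Unmarked (collected): A B C D E F G H J K L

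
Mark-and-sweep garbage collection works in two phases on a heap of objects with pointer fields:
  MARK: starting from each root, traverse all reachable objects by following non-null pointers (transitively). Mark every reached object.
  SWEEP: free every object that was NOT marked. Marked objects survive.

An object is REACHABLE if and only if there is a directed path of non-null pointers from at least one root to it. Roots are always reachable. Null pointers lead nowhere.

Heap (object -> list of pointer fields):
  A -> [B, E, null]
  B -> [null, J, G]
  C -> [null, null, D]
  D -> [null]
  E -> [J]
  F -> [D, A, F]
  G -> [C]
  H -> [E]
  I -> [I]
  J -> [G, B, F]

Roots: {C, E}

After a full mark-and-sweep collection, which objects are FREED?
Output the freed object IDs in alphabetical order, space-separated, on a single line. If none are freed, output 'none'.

Answer: H I

Derivation:
Roots: C E
Mark C: refs=null null D, marked=C
Mark E: refs=J, marked=C E
Mark D: refs=null, marked=C D E
Mark J: refs=G B F, marked=C D E J
Mark G: refs=C, marked=C D E G J
Mark B: refs=null J G, marked=B C D E G J
Mark F: refs=D A F, marked=B C D E F G J
Mark A: refs=B E null, marked=A B C D E F G J
Unmarked (collected): H I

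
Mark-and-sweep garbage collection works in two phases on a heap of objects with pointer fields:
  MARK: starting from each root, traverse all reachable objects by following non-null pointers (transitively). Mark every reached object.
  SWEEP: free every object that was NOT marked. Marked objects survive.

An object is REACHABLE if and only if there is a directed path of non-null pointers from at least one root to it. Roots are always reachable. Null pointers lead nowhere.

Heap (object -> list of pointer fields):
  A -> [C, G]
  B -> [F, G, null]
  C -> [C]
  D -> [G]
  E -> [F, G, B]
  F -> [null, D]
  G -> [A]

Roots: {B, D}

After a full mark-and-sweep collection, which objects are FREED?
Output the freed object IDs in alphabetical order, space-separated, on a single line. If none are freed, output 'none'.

Roots: B D
Mark B: refs=F G null, marked=B
Mark D: refs=G, marked=B D
Mark F: refs=null D, marked=B D F
Mark G: refs=A, marked=B D F G
Mark A: refs=C G, marked=A B D F G
Mark C: refs=C, marked=A B C D F G
Unmarked (collected): E

Answer: E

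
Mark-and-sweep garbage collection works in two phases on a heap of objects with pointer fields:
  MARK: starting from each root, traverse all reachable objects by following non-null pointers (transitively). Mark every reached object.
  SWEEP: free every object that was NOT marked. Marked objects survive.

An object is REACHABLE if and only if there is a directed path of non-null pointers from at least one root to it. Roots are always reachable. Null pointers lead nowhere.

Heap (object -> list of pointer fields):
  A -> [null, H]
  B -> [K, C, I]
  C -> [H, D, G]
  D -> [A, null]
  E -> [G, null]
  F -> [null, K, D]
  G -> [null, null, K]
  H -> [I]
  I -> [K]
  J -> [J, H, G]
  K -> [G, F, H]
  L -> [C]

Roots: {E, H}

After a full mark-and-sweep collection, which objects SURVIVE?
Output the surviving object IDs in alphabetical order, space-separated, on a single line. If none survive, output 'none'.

Roots: E H
Mark E: refs=G null, marked=E
Mark H: refs=I, marked=E H
Mark G: refs=null null K, marked=E G H
Mark I: refs=K, marked=E G H I
Mark K: refs=G F H, marked=E G H I K
Mark F: refs=null K D, marked=E F G H I K
Mark D: refs=A null, marked=D E F G H I K
Mark A: refs=null H, marked=A D E F G H I K
Unmarked (collected): B C J L

Answer: A D E F G H I K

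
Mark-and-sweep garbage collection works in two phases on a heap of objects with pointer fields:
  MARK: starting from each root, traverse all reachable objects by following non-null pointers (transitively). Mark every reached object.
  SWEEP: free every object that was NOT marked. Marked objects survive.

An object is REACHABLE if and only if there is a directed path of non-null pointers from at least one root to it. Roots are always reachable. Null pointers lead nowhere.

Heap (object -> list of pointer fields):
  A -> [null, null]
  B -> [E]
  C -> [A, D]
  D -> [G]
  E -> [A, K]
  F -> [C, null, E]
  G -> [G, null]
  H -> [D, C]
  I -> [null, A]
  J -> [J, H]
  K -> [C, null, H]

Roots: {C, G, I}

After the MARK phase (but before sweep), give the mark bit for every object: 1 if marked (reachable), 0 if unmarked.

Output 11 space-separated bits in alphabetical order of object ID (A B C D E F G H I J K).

Answer: 1 0 1 1 0 0 1 0 1 0 0

Derivation:
Roots: C G I
Mark C: refs=A D, marked=C
Mark G: refs=G null, marked=C G
Mark I: refs=null A, marked=C G I
Mark A: refs=null null, marked=A C G I
Mark D: refs=G, marked=A C D G I
Unmarked (collected): B E F H J K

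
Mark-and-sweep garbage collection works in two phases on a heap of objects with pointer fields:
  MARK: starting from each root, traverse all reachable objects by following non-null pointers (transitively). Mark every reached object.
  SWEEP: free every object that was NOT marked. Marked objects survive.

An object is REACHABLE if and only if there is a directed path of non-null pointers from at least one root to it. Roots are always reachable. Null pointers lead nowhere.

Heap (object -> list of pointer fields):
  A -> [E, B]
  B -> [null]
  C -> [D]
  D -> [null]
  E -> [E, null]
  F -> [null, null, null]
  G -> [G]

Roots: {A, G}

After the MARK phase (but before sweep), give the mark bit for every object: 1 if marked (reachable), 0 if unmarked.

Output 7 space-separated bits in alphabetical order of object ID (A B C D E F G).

Answer: 1 1 0 0 1 0 1

Derivation:
Roots: A G
Mark A: refs=E B, marked=A
Mark G: refs=G, marked=A G
Mark E: refs=E null, marked=A E G
Mark B: refs=null, marked=A B E G
Unmarked (collected): C D F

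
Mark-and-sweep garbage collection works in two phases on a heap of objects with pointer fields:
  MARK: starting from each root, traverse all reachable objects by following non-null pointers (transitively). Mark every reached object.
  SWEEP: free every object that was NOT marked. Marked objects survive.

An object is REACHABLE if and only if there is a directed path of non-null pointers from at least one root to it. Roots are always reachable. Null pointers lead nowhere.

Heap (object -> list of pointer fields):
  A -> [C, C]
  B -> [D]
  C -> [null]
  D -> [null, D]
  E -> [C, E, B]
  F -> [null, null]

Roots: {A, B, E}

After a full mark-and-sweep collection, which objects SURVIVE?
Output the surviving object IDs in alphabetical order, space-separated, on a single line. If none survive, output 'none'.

Roots: A B E
Mark A: refs=C C, marked=A
Mark B: refs=D, marked=A B
Mark E: refs=C E B, marked=A B E
Mark C: refs=null, marked=A B C E
Mark D: refs=null D, marked=A B C D E
Unmarked (collected): F

Answer: A B C D E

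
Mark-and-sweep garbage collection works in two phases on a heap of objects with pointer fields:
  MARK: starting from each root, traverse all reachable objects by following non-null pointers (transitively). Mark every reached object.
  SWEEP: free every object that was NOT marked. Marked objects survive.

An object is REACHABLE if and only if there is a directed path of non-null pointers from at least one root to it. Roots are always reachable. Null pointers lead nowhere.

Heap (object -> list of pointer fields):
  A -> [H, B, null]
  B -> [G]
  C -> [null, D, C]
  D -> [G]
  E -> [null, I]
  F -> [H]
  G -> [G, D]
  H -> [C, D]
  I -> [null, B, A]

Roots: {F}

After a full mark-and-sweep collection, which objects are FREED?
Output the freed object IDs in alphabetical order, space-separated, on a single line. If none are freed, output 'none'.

Answer: A B E I

Derivation:
Roots: F
Mark F: refs=H, marked=F
Mark H: refs=C D, marked=F H
Mark C: refs=null D C, marked=C F H
Mark D: refs=G, marked=C D F H
Mark G: refs=G D, marked=C D F G H
Unmarked (collected): A B E I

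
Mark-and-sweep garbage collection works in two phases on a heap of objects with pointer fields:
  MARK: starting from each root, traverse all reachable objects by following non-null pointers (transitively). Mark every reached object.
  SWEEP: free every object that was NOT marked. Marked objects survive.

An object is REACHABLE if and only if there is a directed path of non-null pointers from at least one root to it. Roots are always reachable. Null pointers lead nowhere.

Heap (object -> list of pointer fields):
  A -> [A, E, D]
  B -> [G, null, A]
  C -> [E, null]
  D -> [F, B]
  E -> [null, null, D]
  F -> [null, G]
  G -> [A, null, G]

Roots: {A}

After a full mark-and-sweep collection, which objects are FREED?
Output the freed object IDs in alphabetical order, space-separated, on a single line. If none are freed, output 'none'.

Roots: A
Mark A: refs=A E D, marked=A
Mark E: refs=null null D, marked=A E
Mark D: refs=F B, marked=A D E
Mark F: refs=null G, marked=A D E F
Mark B: refs=G null A, marked=A B D E F
Mark G: refs=A null G, marked=A B D E F G
Unmarked (collected): C

Answer: C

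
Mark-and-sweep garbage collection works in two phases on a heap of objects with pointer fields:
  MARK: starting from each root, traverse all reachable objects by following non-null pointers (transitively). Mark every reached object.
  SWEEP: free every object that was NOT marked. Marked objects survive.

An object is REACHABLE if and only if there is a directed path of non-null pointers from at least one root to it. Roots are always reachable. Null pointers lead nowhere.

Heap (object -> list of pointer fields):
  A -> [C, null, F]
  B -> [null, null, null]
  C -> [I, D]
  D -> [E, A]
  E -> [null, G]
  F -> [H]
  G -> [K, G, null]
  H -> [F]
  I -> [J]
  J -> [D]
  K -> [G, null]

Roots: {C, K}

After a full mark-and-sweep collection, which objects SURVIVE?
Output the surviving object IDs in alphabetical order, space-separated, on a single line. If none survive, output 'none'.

Answer: A C D E F G H I J K

Derivation:
Roots: C K
Mark C: refs=I D, marked=C
Mark K: refs=G null, marked=C K
Mark I: refs=J, marked=C I K
Mark D: refs=E A, marked=C D I K
Mark G: refs=K G null, marked=C D G I K
Mark J: refs=D, marked=C D G I J K
Mark E: refs=null G, marked=C D E G I J K
Mark A: refs=C null F, marked=A C D E G I J K
Mark F: refs=H, marked=A C D E F G I J K
Mark H: refs=F, marked=A C D E F G H I J K
Unmarked (collected): B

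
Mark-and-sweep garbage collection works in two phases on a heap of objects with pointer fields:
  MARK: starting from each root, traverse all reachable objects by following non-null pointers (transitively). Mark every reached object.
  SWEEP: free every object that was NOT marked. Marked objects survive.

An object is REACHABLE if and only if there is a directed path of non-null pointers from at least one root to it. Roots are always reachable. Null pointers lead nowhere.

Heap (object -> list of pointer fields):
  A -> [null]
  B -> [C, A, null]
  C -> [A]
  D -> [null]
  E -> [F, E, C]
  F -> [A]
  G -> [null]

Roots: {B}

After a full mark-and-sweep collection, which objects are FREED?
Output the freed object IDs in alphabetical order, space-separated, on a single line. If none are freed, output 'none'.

Roots: B
Mark B: refs=C A null, marked=B
Mark C: refs=A, marked=B C
Mark A: refs=null, marked=A B C
Unmarked (collected): D E F G

Answer: D E F G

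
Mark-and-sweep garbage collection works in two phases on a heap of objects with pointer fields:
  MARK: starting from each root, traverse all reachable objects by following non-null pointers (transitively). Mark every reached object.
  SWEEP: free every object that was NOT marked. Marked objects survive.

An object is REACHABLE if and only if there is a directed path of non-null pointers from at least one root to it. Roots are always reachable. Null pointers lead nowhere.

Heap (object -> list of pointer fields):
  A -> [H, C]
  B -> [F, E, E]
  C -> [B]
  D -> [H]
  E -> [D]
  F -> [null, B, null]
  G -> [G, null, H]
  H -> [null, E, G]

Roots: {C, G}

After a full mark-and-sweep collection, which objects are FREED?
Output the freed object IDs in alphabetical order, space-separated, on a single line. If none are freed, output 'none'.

Roots: C G
Mark C: refs=B, marked=C
Mark G: refs=G null H, marked=C G
Mark B: refs=F E E, marked=B C G
Mark H: refs=null E G, marked=B C G H
Mark F: refs=null B null, marked=B C F G H
Mark E: refs=D, marked=B C E F G H
Mark D: refs=H, marked=B C D E F G H
Unmarked (collected): A

Answer: A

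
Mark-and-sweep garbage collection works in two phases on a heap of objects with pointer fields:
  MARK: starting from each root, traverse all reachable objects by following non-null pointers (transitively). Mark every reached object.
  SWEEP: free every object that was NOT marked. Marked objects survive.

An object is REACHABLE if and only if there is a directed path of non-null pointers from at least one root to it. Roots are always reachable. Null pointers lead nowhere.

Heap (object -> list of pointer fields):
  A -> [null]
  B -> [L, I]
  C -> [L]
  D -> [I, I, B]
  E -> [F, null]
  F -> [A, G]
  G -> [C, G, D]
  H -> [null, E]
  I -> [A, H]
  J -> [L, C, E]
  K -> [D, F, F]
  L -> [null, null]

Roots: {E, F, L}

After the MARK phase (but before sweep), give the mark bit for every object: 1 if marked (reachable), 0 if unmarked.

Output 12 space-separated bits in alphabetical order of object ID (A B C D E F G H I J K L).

Roots: E F L
Mark E: refs=F null, marked=E
Mark F: refs=A G, marked=E F
Mark L: refs=null null, marked=E F L
Mark A: refs=null, marked=A E F L
Mark G: refs=C G D, marked=A E F G L
Mark C: refs=L, marked=A C E F G L
Mark D: refs=I I B, marked=A C D E F G L
Mark I: refs=A H, marked=A C D E F G I L
Mark B: refs=L I, marked=A B C D E F G I L
Mark H: refs=null E, marked=A B C D E F G H I L
Unmarked (collected): J K

Answer: 1 1 1 1 1 1 1 1 1 0 0 1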